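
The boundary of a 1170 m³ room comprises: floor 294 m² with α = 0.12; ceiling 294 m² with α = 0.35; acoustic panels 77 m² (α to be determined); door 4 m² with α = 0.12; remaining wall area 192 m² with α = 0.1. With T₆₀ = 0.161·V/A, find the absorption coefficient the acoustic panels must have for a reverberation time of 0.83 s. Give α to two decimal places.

Required total absorption A = 0.161·1170/0.83 = 226.95 m².
Absorption from the other surfaces = 294·0.12 + 294·0.35 + 4·0.12 + 192·0.1 = 157.86 m², so the acoustic panels must supply 69.09 m² over 77 m².
α = 69.09/77 = 0.897.

0.90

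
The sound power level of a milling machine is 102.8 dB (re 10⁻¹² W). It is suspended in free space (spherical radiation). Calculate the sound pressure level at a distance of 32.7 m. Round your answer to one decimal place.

61.5 dB

L_p = L_w − 10·log₁₀(4π·r²) with r = 32.7 m.
4π·r² = 1.344e+04 m², 10·log₁₀ of that is 41.283 dB.
L_p = 102.8 − 41.283 = 61.52 dB.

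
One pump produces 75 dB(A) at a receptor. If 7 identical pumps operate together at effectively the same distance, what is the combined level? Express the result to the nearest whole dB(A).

With 7 equal, uncorrelated contributions the intensity is 7× that of one unit, giving a rise of 10·log₁₀ 7.
L_total = 75 + 10·log₁₀(7) = 75 + 8.451 = 83.45 dB(A).

83 dB(A)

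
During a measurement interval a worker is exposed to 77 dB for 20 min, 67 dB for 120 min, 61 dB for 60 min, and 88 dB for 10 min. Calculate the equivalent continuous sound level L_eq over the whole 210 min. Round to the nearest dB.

Weight each interval's intensity by its duration and average over T = 210 min:
Σ tᵢ·10^(Lᵢ/10) = 20·10^(77/10) + 120·10^(67/10) + 60·10^(61/10) + 10·10^(88/10) = 7.989e+09.
L_eq = 10·log₁₀(7.989e+09/210) = 75.80 dB.

76 dB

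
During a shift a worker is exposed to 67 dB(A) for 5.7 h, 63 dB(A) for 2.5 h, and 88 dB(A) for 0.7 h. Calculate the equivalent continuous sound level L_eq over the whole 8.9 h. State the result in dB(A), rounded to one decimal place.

L_eq = 10·log₁₀[(1/T)·Σ tᵢ·10^(Lᵢ/10)] with T = 8.9 h.
Σ tᵢ·10^(Lᵢ/10) = 5.7·10^(67/10) + 2.5·10^(63/10) + 0.7·10^(88/10) = 4.752e+08.
L_eq = 10·log₁₀(4.752e+08/8.9) = 77.28 dB(A).

77.3 dB(A)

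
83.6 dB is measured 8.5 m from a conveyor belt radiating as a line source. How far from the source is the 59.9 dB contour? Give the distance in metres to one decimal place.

The 23.7 dB drop corresponds to a distance ratio of 10^(23.7/10) for a line source.
r₂ = 8.5·10^((83.6−59.9)/10) = 8.5·10^(23.7/10) = 1992.59 m.

1992.6 m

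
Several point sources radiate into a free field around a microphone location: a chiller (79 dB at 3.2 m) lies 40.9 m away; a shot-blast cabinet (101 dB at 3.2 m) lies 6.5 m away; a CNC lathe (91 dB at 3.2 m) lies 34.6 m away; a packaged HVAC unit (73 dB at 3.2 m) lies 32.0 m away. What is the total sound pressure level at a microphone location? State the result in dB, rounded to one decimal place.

94.9 dB

Propagate each source to the receiver with L = L_ref − 20·log₁₀(r/r_ref), then add intensities.
chiller: 79 − 20·log₁₀(40.9/3.2) = 79 − 22.13 = 56.87 dB.
shot-blast cabinet: 101 − 20·log₁₀(6.5/3.2) = 101 − 6.16 = 94.84 dB.
CNC lathe: 91 − 20·log₁₀(34.6/3.2) = 91 − 20.68 = 70.32 dB.
packaged HVAC unit: 73 − 20·log₁₀(32.0/3.2) = 73 − 20.00 = 53.00 dB.
Σ 10^(L/10) = 3.063e+09 → L_total = 10·log₁₀(3.063e+09) = 94.86 dB.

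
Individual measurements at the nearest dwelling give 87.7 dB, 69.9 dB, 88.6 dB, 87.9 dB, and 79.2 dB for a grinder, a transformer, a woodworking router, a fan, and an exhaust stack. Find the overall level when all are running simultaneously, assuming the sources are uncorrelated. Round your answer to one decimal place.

93.1 dB

For uncorrelated sources the intensities add, so convert each level to linear form, sum, and take 10·log₁₀ of the total.
Σ 10^(L/10) = 10^(87.7/10) + 10^(69.9/10) + 10^(88.6/10) + 10^(87.9/10) + 10^(79.2/10) = 2.023e+09.
L_total = 10·log₁₀(2.023e+09) = 93.06 dB.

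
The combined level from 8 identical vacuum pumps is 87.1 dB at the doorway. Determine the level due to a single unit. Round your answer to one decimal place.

78.1 dB

Dividing the total intensity by 8 lowers the level by 10·log₁₀ 8 = 9.031 dB: L₁ = 87.1 − 9.031.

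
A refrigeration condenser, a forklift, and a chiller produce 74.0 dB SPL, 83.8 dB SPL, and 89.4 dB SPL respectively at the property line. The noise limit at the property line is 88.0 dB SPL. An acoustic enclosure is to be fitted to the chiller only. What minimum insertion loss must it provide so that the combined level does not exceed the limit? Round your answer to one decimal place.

3.8 dB

Everything except the chiller sums to 10^(74.0/10) + 10^(83.8/10) = 2.650e+08 in linear terms, 84.23 dB SPL.
To meet 88.0 dB SPL overall, the treated chiller may contribute at most 10^(88.0/10) − 2.650e+08 = 3.660e+08, i.e. 85.63 dB SPL.
So the chiller must be reduced from 89.4 to 85.63 dB SPL: IL = 3.77 dB.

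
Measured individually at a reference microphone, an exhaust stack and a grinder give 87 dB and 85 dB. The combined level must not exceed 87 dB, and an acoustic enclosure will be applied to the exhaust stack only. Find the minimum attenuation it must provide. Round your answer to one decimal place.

Fixed contribution from the other source: Σ 10^(L/10) = 10^(85/10) = 3.162e+08 (85.00 dB).
The limit corresponds to 10^(87/10) = 5.012e+08; subtracting the fixed part leaves 1.850e+08 for the exhaust stack, i.e. 82.67 dB.
Required insertion loss = 87 − 82.67 = 4.33 dB.

4.3 dB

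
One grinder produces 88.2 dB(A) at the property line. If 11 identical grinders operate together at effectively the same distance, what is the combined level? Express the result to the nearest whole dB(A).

99 dB(A)

L_total = L₁ + 10·log₁₀ N for N identical incoherent sources.
L_total = 88.2 + 10·log₁₀(11) = 88.2 + 10.414 = 98.61 dB(A).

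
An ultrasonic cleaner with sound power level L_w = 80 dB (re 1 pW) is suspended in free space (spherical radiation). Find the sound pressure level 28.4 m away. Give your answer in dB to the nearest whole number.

40 dB

Free-field spherical radiation: L_p = L_w − 10·log₁₀(4π·r²), r = 28.4 m.
4π·r² = 1.014e+04 m², 10·log₁₀ of that is 40.058 dB.
L_p = 80 − 40.058 = 39.94 dB.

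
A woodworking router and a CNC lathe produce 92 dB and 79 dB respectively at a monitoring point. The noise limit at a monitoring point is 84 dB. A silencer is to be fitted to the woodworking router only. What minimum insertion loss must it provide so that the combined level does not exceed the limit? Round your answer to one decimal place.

Everything except the woodworking router sums to 10^(79/10) = 7.943e+07 in linear terms, 79.00 dB.
To meet 84 dB overall, the treated woodworking router may contribute at most 10^(84/10) − 7.943e+07 = 1.718e+08, i.e. 82.35 dB.
Required insertion loss = 92 − 82.35 = 9.65 dB.

9.7 dB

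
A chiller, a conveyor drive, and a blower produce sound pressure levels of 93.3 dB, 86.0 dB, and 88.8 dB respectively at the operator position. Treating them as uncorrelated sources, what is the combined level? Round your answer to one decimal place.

95.2 dB

For uncorrelated sources the intensities add, so convert each level to linear form, sum, and take 10·log₁₀ of the total.
Σ 10^(L/10) = 10^(93.3/10) + 10^(86.0/10) + 10^(88.8/10) = 3.295e+09.
L_total = 10·log₁₀(3.295e+09) = 95.18 dB.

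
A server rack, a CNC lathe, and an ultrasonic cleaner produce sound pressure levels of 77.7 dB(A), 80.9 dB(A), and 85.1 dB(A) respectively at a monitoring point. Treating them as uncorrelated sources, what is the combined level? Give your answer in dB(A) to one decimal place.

87.0 dB(A)

Incoherent sources combine by intensity addition: L_total = 10·log₁₀(Σ 10^(L_i/10)).
Σ 10^(L/10) = 10^(77.7/10) + 10^(80.9/10) + 10^(85.1/10) = 5.055e+08.
L_total = 10·log₁₀(5.055e+08) = 87.04 dB(A).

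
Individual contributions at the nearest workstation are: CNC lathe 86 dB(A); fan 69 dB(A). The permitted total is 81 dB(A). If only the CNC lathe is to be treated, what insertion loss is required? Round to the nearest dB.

Everything except the CNC lathe sums to 10^(69/10) = 7.943e+06 in linear terms, 69.00 dB(A).
The limit corresponds to 10^(81/10) = 1.259e+08; subtracting the fixed part leaves 1.179e+08 for the CNC lathe, i.e. 80.72 dB(A).
Required insertion loss = 86 − 80.72 = 5.28 dB.

5 dB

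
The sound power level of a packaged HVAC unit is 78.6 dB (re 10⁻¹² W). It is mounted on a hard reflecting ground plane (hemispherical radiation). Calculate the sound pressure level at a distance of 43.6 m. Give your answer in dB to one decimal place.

Free-field hemispherical radiation: L_p = L_w − 10·log₁₀(2π·r²), r = 43.6 m.
2π·r² = 1.194e+04 m², 10·log₁₀ of that is 40.772 dB.
L_p = 78.6 − 40.772 = 37.83 dB.

37.8 dB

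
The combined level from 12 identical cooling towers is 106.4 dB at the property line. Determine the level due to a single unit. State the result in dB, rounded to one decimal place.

95.6 dB

For N identical incoherent sources L_total = L₁ + 10·log₁₀ N, so L₁ = 106.4 − 10·log₁₀(12) = 106.4 − 10.792.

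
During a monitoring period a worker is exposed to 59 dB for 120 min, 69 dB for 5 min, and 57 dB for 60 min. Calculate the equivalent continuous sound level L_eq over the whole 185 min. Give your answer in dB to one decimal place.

Weight each interval's intensity by its duration and average over T = 185 min:
Σ tᵢ·10^(Lᵢ/10) = 120·10^(59/10) + 5·10^(69/10) + 60·10^(57/10) = 1.651e+08.
L_eq = 10·log₁₀(1.651e+08/185) = 59.51 dB.

59.5 dB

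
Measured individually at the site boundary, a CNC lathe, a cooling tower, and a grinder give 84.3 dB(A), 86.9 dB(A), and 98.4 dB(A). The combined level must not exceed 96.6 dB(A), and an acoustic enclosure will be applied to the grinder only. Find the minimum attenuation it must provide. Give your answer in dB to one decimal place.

The untreated sources together contribute 10^(84.3/10) + 10^(86.9/10) = 7.589e+08, i.e. 88.80 dB(A).
The limit corresponds to 10^(96.6/10) = 4.571e+09; subtracting the fixed part leaves 3.812e+09 for the grinder, i.e. 95.81 dB(A).
Required insertion loss = 98.4 − 95.81 = 2.59 dB.

2.6 dB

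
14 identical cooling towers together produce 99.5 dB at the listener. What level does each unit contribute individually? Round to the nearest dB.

Dividing the total intensity by 14 lowers the level by 10·log₁₀ 14 = 11.461 dB: L₁ = 99.5 − 11.461.

88 dB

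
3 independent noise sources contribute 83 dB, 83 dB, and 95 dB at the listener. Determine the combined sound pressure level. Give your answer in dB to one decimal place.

95.5 dB

For uncorrelated sources the intensities add, so convert each level to linear form, sum, and take 10·log₁₀ of the total.
Σ 10^(L/10) = 10^(83/10) + 10^(83/10) + 10^(95/10) = 3.561e+09.
L_total = 10·log₁₀(3.561e+09) = 95.52 dB.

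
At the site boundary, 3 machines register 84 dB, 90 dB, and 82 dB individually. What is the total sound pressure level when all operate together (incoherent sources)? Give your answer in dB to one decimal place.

For uncorrelated sources the intensities add, so convert each level to linear form, sum, and take 10·log₁₀ of the total.
Σ 10^(L/10) = 10^(84/10) + 10^(90/10) + 10^(82/10) = 1.410e+09.
L_total = 10·log₁₀(1.410e+09) = 91.49 dB.

91.5 dB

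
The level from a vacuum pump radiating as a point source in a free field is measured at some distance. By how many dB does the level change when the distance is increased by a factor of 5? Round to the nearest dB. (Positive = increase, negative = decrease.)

-14 dB

A point source loses 6 dB per doubling of distance; generally ΔL = −20·log₁₀(r₂/r₁).
ΔL = −20·log₁₀(5) = -13.98 dB.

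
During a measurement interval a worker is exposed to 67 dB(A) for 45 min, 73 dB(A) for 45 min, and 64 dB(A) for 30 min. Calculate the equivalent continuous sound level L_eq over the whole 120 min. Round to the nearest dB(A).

70 dB(A)

The energy average is taken in the linear domain: L_eq = 10·log₁₀[(Σ tᵢ·10^(Lᵢ/10))/T], T = 120 min.
Σ tᵢ·10^(Lᵢ/10) = 45·10^(67/10) + 45·10^(73/10) + 30·10^(64/10) = 1.199e+09.
L_eq = 10·log₁₀(1.199e+09/120) = 70.00 dB(A).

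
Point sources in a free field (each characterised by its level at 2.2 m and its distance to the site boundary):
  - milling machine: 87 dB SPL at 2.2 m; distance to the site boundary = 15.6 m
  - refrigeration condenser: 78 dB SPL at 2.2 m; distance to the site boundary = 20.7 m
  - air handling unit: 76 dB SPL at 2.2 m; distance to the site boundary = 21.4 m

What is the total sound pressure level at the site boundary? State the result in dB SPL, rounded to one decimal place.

Propagate each source to the receiver with L = L_ref − 20·log₁₀(r/r_ref), then add intensities.
milling machine: 87 − 20·log₁₀(15.6/2.2) = 87 − 17.01 = 69.99 dB SPL.
refrigeration condenser: 78 − 20·log₁₀(20.7/2.2) = 78 − 19.47 = 58.53 dB SPL.
air handling unit: 76 − 20·log₁₀(21.4/2.2) = 76 − 19.76 = 56.24 dB SPL.
Σ 10^(L/10) = 1.110e+07 → L_total = 10·log₁₀(1.110e+07) = 70.45 dB SPL.

70.5 dB SPL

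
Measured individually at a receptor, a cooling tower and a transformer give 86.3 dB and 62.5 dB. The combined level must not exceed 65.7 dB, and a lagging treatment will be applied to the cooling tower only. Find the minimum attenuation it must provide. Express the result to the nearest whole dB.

Everything except the cooling tower sums to 10^(62.5/10) = 1.778e+06 in linear terms, 62.50 dB.
To meet 65.7 dB overall, the treated cooling tower may contribute at most 10^(65.7/10) − 1.778e+06 = 1.937e+06, i.e. 62.87 dB.
So the cooling tower must be reduced from 86.3 to 62.87 dB: IL = 23.43 dB.

23 dB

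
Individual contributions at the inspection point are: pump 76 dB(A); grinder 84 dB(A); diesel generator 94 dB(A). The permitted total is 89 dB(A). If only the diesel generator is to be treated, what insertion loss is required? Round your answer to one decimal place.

7.0 dB

The untreated sources together contribute 10^(76/10) + 10^(84/10) = 2.910e+08, i.e. 84.64 dB(A).
The limit corresponds to 10^(89/10) = 7.943e+08; subtracting the fixed part leaves 5.033e+08 for the diesel generator, i.e. 87.02 dB(A).
So the diesel generator must be reduced from 94 to 87.02 dB(A): IL = 6.98 dB.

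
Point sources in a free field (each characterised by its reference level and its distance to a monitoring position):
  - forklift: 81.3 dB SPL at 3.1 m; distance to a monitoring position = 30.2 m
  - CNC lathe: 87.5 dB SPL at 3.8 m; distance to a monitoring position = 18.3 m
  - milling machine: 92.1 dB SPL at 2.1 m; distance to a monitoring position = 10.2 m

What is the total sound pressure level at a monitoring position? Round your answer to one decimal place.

79.8 dB SPL

Apply inverse-square spreading to bring every level to the receiver, then sum 10^(L/10).
forklift: 81.3 − 20·log₁₀(30.2/3.1) = 81.3 − 19.77 = 61.53 dB SPL.
CNC lathe: 87.5 − 20·log₁₀(18.3/3.8) = 87.5 − 13.65 = 73.85 dB SPL.
milling machine: 92.1 − 20·log₁₀(10.2/2.1) = 92.1 − 13.73 = 78.37 dB SPL.
Σ 10^(L/10) = 9.441e+07 → L_total = 10·log₁₀(9.441e+07) = 79.75 dB SPL.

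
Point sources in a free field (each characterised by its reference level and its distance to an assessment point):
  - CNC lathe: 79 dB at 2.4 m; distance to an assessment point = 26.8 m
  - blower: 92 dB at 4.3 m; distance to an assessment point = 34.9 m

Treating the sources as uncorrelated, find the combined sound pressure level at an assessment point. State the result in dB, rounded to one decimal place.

73.9 dB

Apply inverse-square spreading to bring every level to the receiver, then sum 10^(L/10).
CNC lathe: 79 − 20·log₁₀(26.8/2.4) = 79 − 20.96 = 58.04 dB.
blower: 92 − 20·log₁₀(34.9/4.3) = 92 − 18.19 = 73.81 dB.
Σ 10^(L/10) = 2.470e+07 → L_total = 10·log₁₀(2.470e+07) = 73.93 dB.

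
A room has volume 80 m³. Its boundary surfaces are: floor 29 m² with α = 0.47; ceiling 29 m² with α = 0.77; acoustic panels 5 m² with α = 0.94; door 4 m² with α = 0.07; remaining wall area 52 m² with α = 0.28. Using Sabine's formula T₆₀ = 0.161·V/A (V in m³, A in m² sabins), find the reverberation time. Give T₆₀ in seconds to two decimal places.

Total absorption A = 29·0.47 + 29·0.77 + 5·0.94 + 4·0.07 + 52·0.28 = 55.50 m² sabins.
T₆₀ = 0.161·V/A = 0.161·80/55.50 = 0.232 s.

0.23 s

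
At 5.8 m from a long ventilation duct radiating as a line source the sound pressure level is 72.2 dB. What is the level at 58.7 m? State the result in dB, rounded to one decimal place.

For a line source, L₂ = L₁ − 10·log₁₀(r₂/r₁).
L₂ = 72.2 − 10·log₁₀(58.7/5.8) = 72.2 − 10.052 = 62.15 dB.

62.1 dB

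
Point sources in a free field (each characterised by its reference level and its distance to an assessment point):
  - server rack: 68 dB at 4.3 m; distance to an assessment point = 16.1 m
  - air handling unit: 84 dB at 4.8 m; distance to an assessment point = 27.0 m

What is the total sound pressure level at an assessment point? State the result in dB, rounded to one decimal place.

Propagate each source to the receiver with L = L_ref − 20·log₁₀(r/r_ref), then add intensities.
server rack: 68 − 20·log₁₀(16.1/4.3) = 68 − 11.47 = 56.53 dB.
air handling unit: 84 − 20·log₁₀(27.0/4.8) = 84 − 15.00 = 69.00 dB.
Σ 10^(L/10) = 8.389e+06 → L_total = 10·log₁₀(8.389e+06) = 69.24 dB.

69.2 dB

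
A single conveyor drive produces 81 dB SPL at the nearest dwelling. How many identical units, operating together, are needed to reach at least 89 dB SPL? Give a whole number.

N identical sources give L₁ + 10·log₁₀ N, so require 10·log₁₀ N ≥ 89 − 81 = 8.0 dB.
N ≥ 10^(8.0/10) = 6.310, so N = 7.

7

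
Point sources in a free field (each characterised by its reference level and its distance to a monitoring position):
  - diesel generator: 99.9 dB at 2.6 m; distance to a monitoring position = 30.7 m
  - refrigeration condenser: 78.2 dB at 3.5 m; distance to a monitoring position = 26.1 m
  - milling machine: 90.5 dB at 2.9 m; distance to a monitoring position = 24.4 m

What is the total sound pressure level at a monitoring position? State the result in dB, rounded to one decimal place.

Propagate each source to the receiver with L = L_ref − 20·log₁₀(r/r_ref), then add intensities.
diesel generator: 99.9 − 20·log₁₀(30.7/2.6) = 99.9 − 21.44 = 78.46 dB.
refrigeration condenser: 78.2 − 20·log₁₀(26.1/3.5) = 78.2 − 17.45 = 60.75 dB.
milling machine: 90.5 − 20·log₁₀(24.4/2.9) = 90.5 − 18.50 = 72.00 dB.
Σ 10^(L/10) = 8.713e+07 → L_total = 10·log₁₀(8.713e+07) = 79.40 dB.

79.4 dB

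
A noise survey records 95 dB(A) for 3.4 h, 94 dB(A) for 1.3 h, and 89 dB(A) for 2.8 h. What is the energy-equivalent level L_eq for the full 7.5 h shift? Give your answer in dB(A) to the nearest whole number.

93 dB(A)

Weight each interval's intensity by its duration and average over T = 7.5 h:
Σ tᵢ·10^(Lᵢ/10) = 3.4·10^(95/10) + 1.3·10^(94/10) + 2.8·10^(89/10) = 1.624e+10.
L_eq = 10·log₁₀(1.624e+10/7.5) = 93.36 dB(A).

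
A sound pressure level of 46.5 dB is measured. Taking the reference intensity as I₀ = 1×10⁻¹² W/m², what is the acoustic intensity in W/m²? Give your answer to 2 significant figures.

4.5e-08 W/m²

L = 10·log₁₀(I/I₀) ⇒ I = I₀·10^(L/10) = 10⁻¹² × 10^4.65.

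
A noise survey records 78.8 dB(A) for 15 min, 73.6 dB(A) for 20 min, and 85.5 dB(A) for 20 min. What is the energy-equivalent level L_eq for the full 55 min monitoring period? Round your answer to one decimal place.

82.0 dB(A)

The energy average is taken in the linear domain: L_eq = 10·log₁₀[(Σ tᵢ·10^(Lᵢ/10))/T], T = 55 min.
Σ tᵢ·10^(Lᵢ/10) = 15·10^(78.8/10) + 20·10^(73.6/10) + 20·10^(85.5/10) = 8.692e+09.
L_eq = 10·log₁₀(8.692e+09/55) = 81.99 dB(A).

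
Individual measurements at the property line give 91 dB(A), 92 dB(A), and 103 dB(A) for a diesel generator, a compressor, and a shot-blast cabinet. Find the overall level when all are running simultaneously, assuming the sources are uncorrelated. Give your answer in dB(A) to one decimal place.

For uncorrelated sources the intensities add, so convert each level to linear form, sum, and take 10·log₁₀ of the total.
Σ 10^(L/10) = 10^(91/10) + 10^(92/10) + 10^(103/10) = 2.280e+10.
L_total = 10·log₁₀(2.280e+10) = 103.58 dB(A).

103.6 dB(A)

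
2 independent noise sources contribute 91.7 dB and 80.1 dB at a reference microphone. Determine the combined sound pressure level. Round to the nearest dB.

92 dB

For uncorrelated sources the intensities add, so convert each level to linear form, sum, and take 10·log₁₀ of the total.
Σ 10^(L/10) = 10^(91.7/10) + 10^(80.1/10) = 1.581e+09.
L_total = 10·log₁₀(1.581e+09) = 91.99 dB.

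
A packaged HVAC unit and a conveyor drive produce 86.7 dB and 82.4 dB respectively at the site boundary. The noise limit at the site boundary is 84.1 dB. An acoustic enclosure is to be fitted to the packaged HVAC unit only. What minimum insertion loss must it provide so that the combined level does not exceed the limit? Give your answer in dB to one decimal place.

7.5 dB

The untreated sources together contribute 10^(82.4/10) = 1.738e+08, i.e. 82.40 dB.
To meet 84.1 dB overall, the treated packaged HVAC unit may contribute at most 10^(84.1/10) − 1.738e+08 = 8.326e+07, i.e. 79.20 dB.
Required insertion loss = 86.7 − 79.20 = 7.50 dB.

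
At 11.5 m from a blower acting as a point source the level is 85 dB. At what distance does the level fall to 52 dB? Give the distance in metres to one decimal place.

513.7 m

Point-source spreading drops the level by 20·log₁₀(r₂/r₁); inverting, r₂/r₁ = 10^(ΔL/20).
r₂ = 11.5·10^((85−52)/20) = 11.5·10^(33.0/20) = 513.69 m.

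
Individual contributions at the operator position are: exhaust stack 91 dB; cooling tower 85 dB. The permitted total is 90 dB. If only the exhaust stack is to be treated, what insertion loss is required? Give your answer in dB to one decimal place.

The untreated sources together contribute 10^(85/10) = 3.162e+08, i.e. 85.00 dB.
To meet 90 dB overall, the treated exhaust stack may contribute at most 10^(90/10) − 3.162e+08 = 6.838e+08, i.e. 88.35 dB.
So the exhaust stack must be reduced from 91 to 88.35 dB: IL = 2.65 dB.

2.7 dB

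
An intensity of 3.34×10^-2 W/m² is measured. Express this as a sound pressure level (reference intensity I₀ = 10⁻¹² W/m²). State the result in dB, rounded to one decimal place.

105.2 dB

I/I₀ = 3.34×10^-2/10⁻¹² = 3.34×10^10, and L = 10·log₁₀(I/I₀).
L = 10·(0.5237 + 10) = 105.24 dB.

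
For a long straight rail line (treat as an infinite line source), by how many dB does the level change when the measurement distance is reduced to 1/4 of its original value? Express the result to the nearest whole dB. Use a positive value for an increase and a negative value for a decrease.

With cylindrical spreading the level changes by −10·log₁₀(r₂/r₁).
ΔL = −10·log₁₀(0.25) = +6.02 dB.

+6 dB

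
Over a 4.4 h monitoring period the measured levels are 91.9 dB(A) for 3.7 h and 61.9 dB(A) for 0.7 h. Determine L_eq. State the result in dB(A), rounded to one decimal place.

Weight each interval's intensity by its duration and average over T = 4.4 h:
Σ tᵢ·10^(Lᵢ/10) = 3.7·10^(91.9/10) + 0.7·10^(61.9/10) = 5.732e+09.
L_eq = 10·log₁₀(5.732e+09/4.4) = 91.15 dB(A).

91.1 dB(A)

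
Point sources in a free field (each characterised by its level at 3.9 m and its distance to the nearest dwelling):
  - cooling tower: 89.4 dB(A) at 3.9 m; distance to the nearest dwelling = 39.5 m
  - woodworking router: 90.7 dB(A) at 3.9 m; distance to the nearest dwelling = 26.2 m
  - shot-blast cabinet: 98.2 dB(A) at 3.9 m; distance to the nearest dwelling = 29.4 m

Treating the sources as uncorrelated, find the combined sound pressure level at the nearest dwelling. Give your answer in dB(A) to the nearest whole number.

82 dB(A)

First find each source's level at the receiver (point-source: −20·log₁₀(r/r_ref)), then combine on an intensity basis.
cooling tower: 89.4 − 20·log₁₀(39.5/3.9) = 89.4 − 20.11 = 69.29 dB(A).
woodworking router: 90.7 − 20·log₁₀(26.2/3.9) = 90.7 − 16.54 = 74.16 dB(A).
shot-blast cabinet: 98.2 − 20·log₁₀(29.4/3.9) = 98.2 − 17.55 = 80.65 dB(A).
Σ 10^(L/10) = 1.508e+08 → L_total = 10·log₁₀(1.508e+08) = 81.78 dB(A).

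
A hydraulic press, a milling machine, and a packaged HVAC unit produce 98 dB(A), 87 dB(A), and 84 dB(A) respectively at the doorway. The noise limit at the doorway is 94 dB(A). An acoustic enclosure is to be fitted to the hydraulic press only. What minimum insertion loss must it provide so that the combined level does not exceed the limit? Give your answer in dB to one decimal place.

5.5 dB

Fixed contribution from the other sources: Σ 10^(L/10) = 10^(87/10) + 10^(84/10) = 7.524e+08 (88.76 dB(A)).
To meet 94 dB(A) overall, the treated hydraulic press may contribute at most 10^(94/10) − 7.524e+08 = 1.760e+09, i.e. 92.45 dB(A).
Required insertion loss = 98 − 92.45 = 5.55 dB.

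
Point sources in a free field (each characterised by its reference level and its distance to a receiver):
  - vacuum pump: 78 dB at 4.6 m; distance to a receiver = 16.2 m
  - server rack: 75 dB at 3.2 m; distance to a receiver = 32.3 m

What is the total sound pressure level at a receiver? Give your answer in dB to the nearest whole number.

67 dB

Apply inverse-square spreading to bring every level to the receiver, then sum 10^(L/10).
vacuum pump: 78 − 20·log₁₀(16.2/4.6) = 78 − 10.94 = 67.06 dB.
server rack: 75 − 20·log₁₀(32.3/3.2) = 75 − 20.08 = 54.92 dB.
Σ 10^(L/10) = 5.398e+06 → L_total = 10·log₁₀(5.398e+06) = 67.32 dB.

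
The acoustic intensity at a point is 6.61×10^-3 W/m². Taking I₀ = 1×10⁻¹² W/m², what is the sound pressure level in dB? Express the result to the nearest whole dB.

98 dB

L = 10·log₁₀(I/I₀) = 10·log₁₀(6.61×10^-3/10⁻¹²) = 10·log₁₀(6.61×10^9).
L = 10·(0.8202 + 9) = 98.20 dB.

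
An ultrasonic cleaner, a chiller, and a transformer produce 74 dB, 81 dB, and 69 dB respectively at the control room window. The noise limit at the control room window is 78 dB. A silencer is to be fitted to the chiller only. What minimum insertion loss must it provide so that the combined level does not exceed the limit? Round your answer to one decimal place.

Fixed contribution from the other sources: Σ 10^(L/10) = 10^(74/10) + 10^(69/10) = 3.306e+07 (75.19 dB).
The limit corresponds to 10^(78/10) = 6.310e+07; subtracting the fixed part leaves 3.003e+07 for the chiller, i.e. 74.78 dB.
So the chiller must be reduced from 81 to 74.78 dB: IL = 6.22 dB.

6.2 dB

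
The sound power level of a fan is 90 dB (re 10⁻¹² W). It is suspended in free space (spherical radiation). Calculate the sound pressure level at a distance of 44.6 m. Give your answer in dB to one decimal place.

The power spreads over a sphere of area 4π·r², so L_p = L_w − 10·log₁₀(4π·r²).
4π·r² = 2.5e+04 m², 10·log₁₀ of that is 43.979 dB.
L_p = 90 − 43.979 = 46.02 dB.

46.0 dB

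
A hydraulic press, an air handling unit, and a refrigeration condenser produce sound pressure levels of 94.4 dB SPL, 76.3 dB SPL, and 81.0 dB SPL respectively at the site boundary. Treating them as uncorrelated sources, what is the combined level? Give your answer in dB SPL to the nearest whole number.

95 dB SPL

For uncorrelated sources the intensities add, so convert each level to linear form, sum, and take 10·log₁₀ of the total.
Σ 10^(L/10) = 10^(94.4/10) + 10^(76.3/10) + 10^(81.0/10) = 2.923e+09.
L_total = 10·log₁₀(2.923e+09) = 94.66 dB SPL.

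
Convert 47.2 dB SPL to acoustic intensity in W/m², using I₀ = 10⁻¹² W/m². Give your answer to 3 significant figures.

5.25e-08 W/m²

L = 10·log₁₀(I/I₀) ⇒ I = I₀·10^(L/10) = 10⁻¹² × 10^4.72.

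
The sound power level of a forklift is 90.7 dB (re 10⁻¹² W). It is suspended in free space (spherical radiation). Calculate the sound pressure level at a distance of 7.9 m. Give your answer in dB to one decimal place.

61.8 dB

L_p = L_w − 10·log₁₀(4π·r²) with r = 7.9 m.
4π·r² = 784.3 m², 10·log₁₀ of that is 28.945 dB.
L_p = 90.7 − 28.945 = 61.76 dB.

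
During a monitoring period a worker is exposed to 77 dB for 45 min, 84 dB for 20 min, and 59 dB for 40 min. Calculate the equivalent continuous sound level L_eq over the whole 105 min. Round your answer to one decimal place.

78.4 dB

The energy average is taken in the linear domain: L_eq = 10·log₁₀[(Σ tᵢ·10^(Lᵢ/10))/T], T = 105 min.
Σ tᵢ·10^(Lᵢ/10) = 45·10^(77/10) + 20·10^(84/10) + 40·10^(59/10) = 7.311e+09.
L_eq = 10·log₁₀(7.311e+09/105) = 78.43 dB.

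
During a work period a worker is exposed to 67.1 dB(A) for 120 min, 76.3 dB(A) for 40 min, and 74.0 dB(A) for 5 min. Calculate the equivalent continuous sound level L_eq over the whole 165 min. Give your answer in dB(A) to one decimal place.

L_eq = 10·log₁₀[(1/T)·Σ tᵢ·10^(Lᵢ/10)] with T = 165 min.
Σ tᵢ·10^(Lᵢ/10) = 120·10^(67.1/10) + 40·10^(76.3/10) + 5·10^(74.0/10) = 2.447e+09.
L_eq = 10·log₁₀(2.447e+09/165) = 71.71 dB(A).

71.7 dB(A)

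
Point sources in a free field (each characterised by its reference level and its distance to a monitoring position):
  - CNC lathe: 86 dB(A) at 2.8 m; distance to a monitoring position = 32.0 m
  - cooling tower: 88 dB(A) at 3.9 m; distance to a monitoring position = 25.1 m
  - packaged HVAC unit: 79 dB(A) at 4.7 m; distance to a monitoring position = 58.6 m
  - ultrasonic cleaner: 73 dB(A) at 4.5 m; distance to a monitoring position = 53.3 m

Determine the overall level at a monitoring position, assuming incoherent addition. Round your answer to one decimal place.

72.8 dB(A)

First find each source's level at the receiver (point-source: −20·log₁₀(r/r_ref)), then combine on an intensity basis.
CNC lathe: 86 − 20·log₁₀(32.0/2.8) = 86 − 21.16 = 64.84 dB(A).
cooling tower: 88 − 20·log₁₀(25.1/3.9) = 88 − 16.17 = 71.83 dB(A).
packaged HVAC unit: 79 − 20·log₁₀(58.6/4.7) = 79 − 21.92 = 57.08 dB(A).
ultrasonic cleaner: 73 − 20·log₁₀(53.3/4.5) = 73 − 21.47 = 51.53 dB(A).
Σ 10^(L/10) = 1.893e+07 → L_total = 10·log₁₀(1.893e+07) = 72.77 dB(A).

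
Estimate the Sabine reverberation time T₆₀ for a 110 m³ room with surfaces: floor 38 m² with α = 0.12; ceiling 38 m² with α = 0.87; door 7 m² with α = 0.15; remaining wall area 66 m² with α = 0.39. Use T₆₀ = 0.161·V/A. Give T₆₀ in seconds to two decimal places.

Total absorption A = 38·0.12 + 38·0.87 + 7·0.15 + 66·0.39 = 64.41 m² sabins.
T₆₀ = 0.161 × 110 / 64.41 = 0.275 s.

0.27 s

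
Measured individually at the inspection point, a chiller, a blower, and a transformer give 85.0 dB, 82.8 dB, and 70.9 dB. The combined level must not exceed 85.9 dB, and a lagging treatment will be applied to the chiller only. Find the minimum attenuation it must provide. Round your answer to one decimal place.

2.3 dB

Fixed contribution from the other sources: Σ 10^(L/10) = 10^(82.8/10) + 10^(70.9/10) = 2.028e+08 (83.07 dB).
To meet 85.9 dB overall, the treated chiller may contribute at most 10^(85.9/10) − 2.028e+08 = 1.862e+08, i.e. 82.70 dB.
Required insertion loss = 85.0 − 82.70 = 2.30 dB.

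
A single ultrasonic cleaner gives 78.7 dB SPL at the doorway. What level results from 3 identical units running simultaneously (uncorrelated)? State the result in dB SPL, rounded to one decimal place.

83.5 dB SPL

N identical incoherent sources raise the level by 10·log₁₀ N.
L_total = 78.7 + 10·log₁₀(3) = 78.7 + 4.771 = 83.47 dB SPL.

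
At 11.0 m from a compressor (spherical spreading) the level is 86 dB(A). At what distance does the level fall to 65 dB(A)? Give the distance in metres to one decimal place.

123.4 m

The 21.0 dB drop corresponds to a distance ratio of 10^(21.0/20) for a point source.
r₂ = 11.0·10^((86−65)/20) = 11.0·10^(21.0/20) = 123.42 m.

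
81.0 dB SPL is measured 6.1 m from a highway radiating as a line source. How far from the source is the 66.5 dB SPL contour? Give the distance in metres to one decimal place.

171.9 m

Line-source spreading drops the level by 10·log₁₀(r₂/r₁); inverting, r₂/r₁ = 10^(ΔL/10).
r₂ = 6.1·10^((81.0−66.5)/10) = 6.1·10^(14.5/10) = 171.92 m.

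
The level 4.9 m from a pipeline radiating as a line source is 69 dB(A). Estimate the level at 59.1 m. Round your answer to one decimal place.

Line-source attenuation: ΔL = 10·log₁₀(r₂/r₁) = 10·log₁₀(59.1/4.9) = 10.814 dB.
L₂ = 69 − 10·log₁₀(59.1/4.9) = 69 − 10.814 = 58.19 dB(A).

58.2 dB(A)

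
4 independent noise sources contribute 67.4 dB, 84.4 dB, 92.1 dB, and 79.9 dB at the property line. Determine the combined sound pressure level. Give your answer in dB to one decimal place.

For uncorrelated sources the intensities add, so convert each level to linear form, sum, and take 10·log₁₀ of the total.
Σ 10^(L/10) = 10^(67.4/10) + 10^(84.4/10) + 10^(92.1/10) + 10^(79.9/10) = 2.000e+09.
L_total = 10·log₁₀(2.000e+09) = 93.01 dB.

93.0 dB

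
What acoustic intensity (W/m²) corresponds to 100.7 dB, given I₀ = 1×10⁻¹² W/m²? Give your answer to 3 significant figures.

0.0117 W/m²

I/I₀ = 10^(100.7/10) = 1.175e+10, so I = 1.175e+10 × 10⁻¹² W/m².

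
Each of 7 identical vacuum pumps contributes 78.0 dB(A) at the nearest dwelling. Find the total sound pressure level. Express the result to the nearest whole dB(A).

86 dB(A)

With 7 equal, uncorrelated contributions the intensity is 7× that of one unit, giving a rise of 10·log₁₀ 7.
L_total = 78.0 + 10·log₁₀(7) = 78.0 + 8.451 = 86.45 dB(A).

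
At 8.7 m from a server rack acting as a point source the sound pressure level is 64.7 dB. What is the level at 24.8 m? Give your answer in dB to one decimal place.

Point-source attenuation: ΔL = 20·log₁₀(r₂/r₁) = 20·log₁₀(24.8/8.7) = 9.099 dB.
L₂ = 64.7 − 20·log₁₀(24.8/8.7) = 64.7 − 9.099 = 55.60 dB.

55.6 dB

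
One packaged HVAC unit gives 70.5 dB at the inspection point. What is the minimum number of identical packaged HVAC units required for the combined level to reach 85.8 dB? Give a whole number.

34

Need L₁ + 10·log₁₀ N ≥ 85.8, i.e. log₁₀ N ≥ 1.53.
N ≥ 10^(15.3/10) = 33.884, so N = 34.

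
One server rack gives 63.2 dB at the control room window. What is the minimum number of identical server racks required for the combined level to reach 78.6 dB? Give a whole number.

Need L₁ + 10·log₁₀ N ≥ 78.6, i.e. log₁₀ N ≥ 1.54.
N ≥ 10^(15.4/10) = 34.674, so N = 35.

35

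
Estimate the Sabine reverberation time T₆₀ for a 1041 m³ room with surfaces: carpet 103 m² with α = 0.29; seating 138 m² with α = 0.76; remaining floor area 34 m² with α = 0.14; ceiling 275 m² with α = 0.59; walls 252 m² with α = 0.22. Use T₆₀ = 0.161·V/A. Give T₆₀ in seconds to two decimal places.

0.47 s

Total absorption A = 103·0.29 + 138·0.76 + 34·0.14 + 275·0.59 + 252·0.22 = 357.20 m² sabins.
T₆₀ = 0.161 × 1041 / 357.20 = 0.469 s.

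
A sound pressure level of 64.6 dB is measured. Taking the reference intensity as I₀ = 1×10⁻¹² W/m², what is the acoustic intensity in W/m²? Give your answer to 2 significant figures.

2.9e-06 W/m²

L = 10·log₁₀(I/I₀) ⇒ I = I₀·10^(L/10) = 10⁻¹² × 10^6.46.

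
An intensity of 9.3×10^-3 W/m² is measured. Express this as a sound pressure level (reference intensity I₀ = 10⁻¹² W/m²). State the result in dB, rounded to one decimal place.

99.7 dB

I/I₀ = 9.3×10^-3/10⁻¹² = 9.3×10^9, and L = 10·log₁₀(I/I₀).
L = 10·(0.9685 + 9) = 99.68 dB.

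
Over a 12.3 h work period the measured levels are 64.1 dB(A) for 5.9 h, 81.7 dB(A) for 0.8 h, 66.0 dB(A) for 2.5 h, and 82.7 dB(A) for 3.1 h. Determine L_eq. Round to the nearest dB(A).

78 dB(A)

L_eq = 10·log₁₀[(1/T)·Σ tᵢ·10^(Lᵢ/10)] with T = 12.3 h.
Σ tᵢ·10^(Lᵢ/10) = 5.9·10^(64.1/10) + 0.8·10^(81.7/10) + 2.5·10^(66.0/10) + 3.1·10^(82.7/10) = 7.207e+08.
L_eq = 10·log₁₀(7.207e+08/12.3) = 77.68 dB(A).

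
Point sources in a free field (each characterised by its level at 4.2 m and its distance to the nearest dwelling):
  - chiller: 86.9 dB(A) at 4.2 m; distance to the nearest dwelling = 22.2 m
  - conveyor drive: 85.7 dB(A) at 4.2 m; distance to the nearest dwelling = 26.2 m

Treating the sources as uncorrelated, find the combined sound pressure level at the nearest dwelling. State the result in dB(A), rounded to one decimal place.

74.3 dB(A)

First find each source's level at the receiver (point-source: −20·log₁₀(r/r_ref)), then combine on an intensity basis.
chiller: 86.9 − 20·log₁₀(22.2/4.2) = 86.9 − 14.46 = 72.44 dB(A).
conveyor drive: 85.7 − 20·log₁₀(26.2/4.2) = 85.7 − 15.90 = 69.80 dB(A).
Σ 10^(L/10) = 2.708e+07 → L_total = 10·log₁₀(2.708e+07) = 74.33 dB(A).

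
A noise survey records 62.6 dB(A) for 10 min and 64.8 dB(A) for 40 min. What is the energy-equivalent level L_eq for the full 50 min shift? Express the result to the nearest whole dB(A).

64 dB(A)

L_eq = 10·log₁₀[(1/T)·Σ tᵢ·10^(Lᵢ/10)] with T = 50 min.
Σ tᵢ·10^(Lᵢ/10) = 10·10^(62.6/10) + 40·10^(64.8/10) = 1.390e+08.
L_eq = 10·log₁₀(1.390e+08/50) = 64.44 dB(A).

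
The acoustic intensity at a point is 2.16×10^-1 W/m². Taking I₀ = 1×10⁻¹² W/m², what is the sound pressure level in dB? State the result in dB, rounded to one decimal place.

113.3 dB

Dividing by I₀ shifts the exponent by 12: I/I₀ = 2.16×10^11.
L = 10·(0.3345 + 11) = 113.34 dB.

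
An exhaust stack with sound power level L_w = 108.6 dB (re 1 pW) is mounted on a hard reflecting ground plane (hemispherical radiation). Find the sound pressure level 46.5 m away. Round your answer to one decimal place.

67.3 dB

Free-field hemispherical radiation: L_p = L_w − 10·log₁₀(2π·r²), r = 46.5 m.
2π·r² = 1.359e+04 m², 10·log₁₀ of that is 41.331 dB.
L_p = 108.6 − 41.331 = 67.27 dB.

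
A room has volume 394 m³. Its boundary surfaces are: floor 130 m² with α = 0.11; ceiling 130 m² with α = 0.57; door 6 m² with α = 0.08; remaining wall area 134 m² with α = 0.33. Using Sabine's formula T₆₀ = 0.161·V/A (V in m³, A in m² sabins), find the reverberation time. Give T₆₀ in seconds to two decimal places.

Total absorption A = 130·0.11 + 130·0.57 + 6·0.08 + 134·0.33 = 133.10 m² sabins.
T₆₀ = 0.161·V/A = 0.161·394/133.10 = 0.477 s.

0.48 s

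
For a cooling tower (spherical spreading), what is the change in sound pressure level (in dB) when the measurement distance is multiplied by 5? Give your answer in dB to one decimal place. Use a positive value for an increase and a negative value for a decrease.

-14.0 dB

With spherical spreading the level changes by −20·log₁₀(r₂/r₁).
ΔL = −20·log₁₀(5) = -13.98 dB.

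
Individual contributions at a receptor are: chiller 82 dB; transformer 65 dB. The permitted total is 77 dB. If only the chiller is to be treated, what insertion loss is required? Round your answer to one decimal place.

The untreated sources together contribute 10^(65/10) = 3.162e+06, i.e. 65.00 dB.
The limit corresponds to 10^(77/10) = 5.012e+07; subtracting the fixed part leaves 4.696e+07 for the chiller, i.e. 76.72 dB.
Required insertion loss = 82 − 76.72 = 5.28 dB.

5.3 dB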